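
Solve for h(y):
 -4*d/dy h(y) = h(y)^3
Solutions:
 h(y) = -sqrt(2)*sqrt(-1/(C1 - y))
 h(y) = sqrt(2)*sqrt(-1/(C1 - y))


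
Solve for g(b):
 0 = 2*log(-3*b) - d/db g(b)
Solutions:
 g(b) = C1 + 2*b*log(-b) + 2*b*(-1 + log(3))


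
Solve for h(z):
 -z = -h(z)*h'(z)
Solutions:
 h(z) = -sqrt(C1 + z^2)
 h(z) = sqrt(C1 + z^2)


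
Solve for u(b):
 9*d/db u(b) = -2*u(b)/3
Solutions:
 u(b) = C1*exp(-2*b/27)


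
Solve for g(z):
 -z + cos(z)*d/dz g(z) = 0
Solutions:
 g(z) = C1 + Integral(z/cos(z), z)


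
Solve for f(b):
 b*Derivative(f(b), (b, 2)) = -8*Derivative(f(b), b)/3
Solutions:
 f(b) = C1 + C2/b^(5/3)


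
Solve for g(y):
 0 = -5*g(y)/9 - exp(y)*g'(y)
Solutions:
 g(y) = C1*exp(5*exp(-y)/9)


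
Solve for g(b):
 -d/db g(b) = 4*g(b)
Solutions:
 g(b) = C1*exp(-4*b)


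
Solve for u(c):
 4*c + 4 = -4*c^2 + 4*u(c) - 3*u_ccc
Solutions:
 u(c) = C3*exp(6^(2/3)*c/3) + c^2 + c + (C1*sin(2^(2/3)*3^(1/6)*c/2) + C2*cos(2^(2/3)*3^(1/6)*c/2))*exp(-6^(2/3)*c/6) + 1


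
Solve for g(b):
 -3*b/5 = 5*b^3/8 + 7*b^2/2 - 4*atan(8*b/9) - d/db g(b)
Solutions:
 g(b) = C1 + 5*b^4/32 + 7*b^3/6 + 3*b^2/10 - 4*b*atan(8*b/9) + 9*log(64*b^2 + 81)/4


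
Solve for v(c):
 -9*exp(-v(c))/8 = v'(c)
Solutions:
 v(c) = log(C1 - 9*c/8)


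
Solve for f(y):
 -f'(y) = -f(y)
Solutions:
 f(y) = C1*exp(y)


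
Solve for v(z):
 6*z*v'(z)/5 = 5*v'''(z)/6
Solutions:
 v(z) = C1 + Integral(C2*airyai(5^(1/3)*6^(2/3)*z/5) + C3*airybi(5^(1/3)*6^(2/3)*z/5), z)


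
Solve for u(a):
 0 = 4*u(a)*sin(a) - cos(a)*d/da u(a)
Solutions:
 u(a) = C1/cos(a)^4


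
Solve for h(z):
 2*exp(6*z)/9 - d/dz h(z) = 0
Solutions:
 h(z) = C1 + exp(6*z)/27


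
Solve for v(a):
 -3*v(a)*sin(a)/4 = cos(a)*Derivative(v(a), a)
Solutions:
 v(a) = C1*cos(a)^(3/4)


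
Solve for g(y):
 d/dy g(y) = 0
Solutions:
 g(y) = C1


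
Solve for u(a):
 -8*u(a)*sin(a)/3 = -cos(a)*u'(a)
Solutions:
 u(a) = C1/cos(a)^(8/3)


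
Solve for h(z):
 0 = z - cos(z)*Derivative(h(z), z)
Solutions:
 h(z) = C1 + Integral(z/cos(z), z)


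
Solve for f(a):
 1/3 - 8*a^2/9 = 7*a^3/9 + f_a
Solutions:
 f(a) = C1 - 7*a^4/36 - 8*a^3/27 + a/3


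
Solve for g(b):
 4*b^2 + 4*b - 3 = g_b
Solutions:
 g(b) = C1 + 4*b^3/3 + 2*b^2 - 3*b


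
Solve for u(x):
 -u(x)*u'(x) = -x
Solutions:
 u(x) = -sqrt(C1 + x^2)
 u(x) = sqrt(C1 + x^2)


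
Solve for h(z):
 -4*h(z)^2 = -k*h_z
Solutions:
 h(z) = -k/(C1*k + 4*z)


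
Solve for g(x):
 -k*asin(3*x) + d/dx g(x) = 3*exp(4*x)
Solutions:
 g(x) = C1 + k*(x*asin(3*x) + sqrt(1 - 9*x^2)/3) + 3*exp(4*x)/4


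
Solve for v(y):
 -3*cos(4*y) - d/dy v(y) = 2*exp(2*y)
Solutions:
 v(y) = C1 - exp(2*y) - 3*sin(4*y)/4


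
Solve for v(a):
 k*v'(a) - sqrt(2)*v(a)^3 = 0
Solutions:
 v(a) = -sqrt(2)*sqrt(-k/(C1*k + sqrt(2)*a))/2
 v(a) = sqrt(2)*sqrt(-k/(C1*k + sqrt(2)*a))/2


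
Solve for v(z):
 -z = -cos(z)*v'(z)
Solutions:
 v(z) = C1 + Integral(z/cos(z), z)


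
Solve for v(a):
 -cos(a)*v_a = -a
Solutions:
 v(a) = C1 + Integral(a/cos(a), a)


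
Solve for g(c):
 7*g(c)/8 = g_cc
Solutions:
 g(c) = C1*exp(-sqrt(14)*c/4) + C2*exp(sqrt(14)*c/4)


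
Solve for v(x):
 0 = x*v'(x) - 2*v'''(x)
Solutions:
 v(x) = C1 + Integral(C2*airyai(2^(2/3)*x/2) + C3*airybi(2^(2/3)*x/2), x)


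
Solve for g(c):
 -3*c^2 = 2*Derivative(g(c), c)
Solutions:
 g(c) = C1 - c^3/2


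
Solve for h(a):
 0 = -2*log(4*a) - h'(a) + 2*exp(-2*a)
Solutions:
 h(a) = C1 - 2*a*log(a) + 2*a*(1 - 2*log(2)) - exp(-2*a)


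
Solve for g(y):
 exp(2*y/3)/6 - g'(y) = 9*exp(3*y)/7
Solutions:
 g(y) = C1 + exp(2*y/3)/4 - 3*exp(3*y)/7


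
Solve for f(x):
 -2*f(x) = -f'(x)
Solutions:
 f(x) = C1*exp(2*x)


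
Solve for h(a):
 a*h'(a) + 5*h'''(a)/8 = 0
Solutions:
 h(a) = C1 + Integral(C2*airyai(-2*5^(2/3)*a/5) + C3*airybi(-2*5^(2/3)*a/5), a)


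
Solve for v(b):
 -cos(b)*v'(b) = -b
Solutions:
 v(b) = C1 + Integral(b/cos(b), b)


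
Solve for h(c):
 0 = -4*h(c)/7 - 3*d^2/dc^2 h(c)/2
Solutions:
 h(c) = C1*sin(2*sqrt(42)*c/21) + C2*cos(2*sqrt(42)*c/21)


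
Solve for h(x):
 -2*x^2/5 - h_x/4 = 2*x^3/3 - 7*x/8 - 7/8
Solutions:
 h(x) = C1 - 2*x^4/3 - 8*x^3/15 + 7*x^2/4 + 7*x/2


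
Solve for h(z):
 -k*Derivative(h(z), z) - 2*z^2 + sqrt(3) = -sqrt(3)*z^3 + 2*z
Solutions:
 h(z) = C1 + sqrt(3)*z^4/(4*k) - 2*z^3/(3*k) - z^2/k + sqrt(3)*z/k


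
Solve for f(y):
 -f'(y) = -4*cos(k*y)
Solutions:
 f(y) = C1 + 4*sin(k*y)/k


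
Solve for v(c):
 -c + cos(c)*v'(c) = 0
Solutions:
 v(c) = C1 + Integral(c/cos(c), c)


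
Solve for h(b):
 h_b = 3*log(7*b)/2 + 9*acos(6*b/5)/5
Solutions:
 h(b) = C1 + 3*b*log(b)/2 + 9*b*acos(6*b/5)/5 - 3*b/2 + 3*b*log(7)/2 - 3*sqrt(25 - 36*b^2)/10


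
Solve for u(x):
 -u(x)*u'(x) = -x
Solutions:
 u(x) = -sqrt(C1 + x^2)
 u(x) = sqrt(C1 + x^2)


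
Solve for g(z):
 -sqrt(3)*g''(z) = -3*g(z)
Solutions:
 g(z) = C1*exp(-3^(1/4)*z) + C2*exp(3^(1/4)*z)


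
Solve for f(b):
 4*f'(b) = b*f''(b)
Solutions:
 f(b) = C1 + C2*b^5


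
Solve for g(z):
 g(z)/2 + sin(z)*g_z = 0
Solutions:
 g(z) = C1*(cos(z) + 1)^(1/4)/(cos(z) - 1)^(1/4)


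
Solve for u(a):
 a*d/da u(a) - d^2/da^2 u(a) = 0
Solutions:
 u(a) = C1 + C2*erfi(sqrt(2)*a/2)


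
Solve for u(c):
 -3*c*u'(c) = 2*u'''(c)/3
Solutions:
 u(c) = C1 + Integral(C2*airyai(-6^(2/3)*c/2) + C3*airybi(-6^(2/3)*c/2), c)


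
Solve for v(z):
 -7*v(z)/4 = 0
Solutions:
 v(z) = 0


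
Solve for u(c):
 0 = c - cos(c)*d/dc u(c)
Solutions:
 u(c) = C1 + Integral(c/cos(c), c)


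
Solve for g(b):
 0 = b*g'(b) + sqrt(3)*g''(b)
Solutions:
 g(b) = C1 + C2*erf(sqrt(2)*3^(3/4)*b/6)


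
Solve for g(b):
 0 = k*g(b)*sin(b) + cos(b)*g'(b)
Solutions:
 g(b) = C1*exp(k*log(cos(b)))


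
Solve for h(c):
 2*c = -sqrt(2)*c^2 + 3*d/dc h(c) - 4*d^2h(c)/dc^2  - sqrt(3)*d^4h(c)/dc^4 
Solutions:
 h(c) = C1 + C2*exp(c*(-2^(2/3)*3^(1/6)*(27 + sqrt(256*sqrt(3) + 729))^(1/3) + 8*6^(1/3)/(27 + sqrt(256*sqrt(3) + 729))^(1/3))/12)*sin(c*(8*2^(1/3)*3^(5/6)/(27 + sqrt(256*sqrt(3) + 729))^(1/3) + 6^(2/3)*(27 + sqrt(256*sqrt(3) + 729))^(1/3))/12) + C3*exp(c*(-2^(2/3)*3^(1/6)*(27 + sqrt(256*sqrt(3) + 729))^(1/3) + 8*6^(1/3)/(27 + sqrt(256*sqrt(3) + 729))^(1/3))/12)*cos(c*(8*2^(1/3)*3^(5/6)/(27 + sqrt(256*sqrt(3) + 729))^(1/3) + 6^(2/3)*(27 + sqrt(256*sqrt(3) + 729))^(1/3))/12) + C4*exp(-c*(-2^(2/3)*3^(1/6)*(27 + sqrt(256*sqrt(3) + 729))^(1/3) + 8*6^(1/3)/(27 + sqrt(256*sqrt(3) + 729))^(1/3))/6) + sqrt(2)*c^3/9 + c^2/3 + 4*sqrt(2)*c^2/9 + 8*c/9 + 32*sqrt(2)*c/27


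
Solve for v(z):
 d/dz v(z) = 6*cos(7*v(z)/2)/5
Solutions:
 -6*z/5 - log(sin(7*v(z)/2) - 1)/7 + log(sin(7*v(z)/2) + 1)/7 = C1


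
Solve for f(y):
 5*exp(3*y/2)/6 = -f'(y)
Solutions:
 f(y) = C1 - 5*exp(3*y/2)/9


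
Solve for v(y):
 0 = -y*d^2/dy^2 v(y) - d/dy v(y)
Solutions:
 v(y) = C1 + C2*log(y)


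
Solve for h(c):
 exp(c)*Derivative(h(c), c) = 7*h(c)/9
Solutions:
 h(c) = C1*exp(-7*exp(-c)/9)


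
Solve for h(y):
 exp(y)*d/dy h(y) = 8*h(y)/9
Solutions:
 h(y) = C1*exp(-8*exp(-y)/9)


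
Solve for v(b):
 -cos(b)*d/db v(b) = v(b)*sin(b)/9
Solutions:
 v(b) = C1*cos(b)^(1/9)


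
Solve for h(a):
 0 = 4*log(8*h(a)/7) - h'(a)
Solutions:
 -Integral(1/(log(_y) - log(7) + 3*log(2)), (_y, h(a)))/4 = C1 - a


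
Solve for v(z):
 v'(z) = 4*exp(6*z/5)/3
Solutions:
 v(z) = C1 + 10*exp(6*z/5)/9


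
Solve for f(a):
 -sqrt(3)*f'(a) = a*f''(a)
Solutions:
 f(a) = C1 + C2*a^(1 - sqrt(3))


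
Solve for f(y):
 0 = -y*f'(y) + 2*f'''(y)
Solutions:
 f(y) = C1 + Integral(C2*airyai(2^(2/3)*y/2) + C3*airybi(2^(2/3)*y/2), y)


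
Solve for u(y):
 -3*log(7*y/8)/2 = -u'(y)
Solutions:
 u(y) = C1 + 3*y*log(y)/2 - 9*y*log(2)/2 - 3*y/2 + 3*y*log(7)/2


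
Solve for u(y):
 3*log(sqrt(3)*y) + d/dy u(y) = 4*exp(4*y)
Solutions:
 u(y) = C1 - 3*y*log(y) + y*(3 - 3*log(3)/2) + exp(4*y)


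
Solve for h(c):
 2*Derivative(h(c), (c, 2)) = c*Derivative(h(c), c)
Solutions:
 h(c) = C1 + C2*erfi(c/2)


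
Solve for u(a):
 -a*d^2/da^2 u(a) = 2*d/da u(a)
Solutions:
 u(a) = C1 + C2/a


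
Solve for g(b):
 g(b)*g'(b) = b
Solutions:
 g(b) = -sqrt(C1 + b^2)
 g(b) = sqrt(C1 + b^2)


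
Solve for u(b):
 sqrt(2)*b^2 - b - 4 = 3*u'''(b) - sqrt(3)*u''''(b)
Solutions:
 u(b) = C1 + C2*b + C3*b^2 + C4*exp(sqrt(3)*b) + sqrt(2)*b^5/180 + b^4*(-3 + 2*sqrt(6))/216 + b^3*(-12 - sqrt(3) + 2*sqrt(2))/54


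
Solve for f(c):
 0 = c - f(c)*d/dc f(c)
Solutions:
 f(c) = -sqrt(C1 + c^2)
 f(c) = sqrt(C1 + c^2)


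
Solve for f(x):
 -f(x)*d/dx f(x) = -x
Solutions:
 f(x) = -sqrt(C1 + x^2)
 f(x) = sqrt(C1 + x^2)


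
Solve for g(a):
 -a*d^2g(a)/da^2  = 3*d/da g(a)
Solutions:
 g(a) = C1 + C2/a^2


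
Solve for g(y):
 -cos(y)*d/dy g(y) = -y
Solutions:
 g(y) = C1 + Integral(y/cos(y), y)


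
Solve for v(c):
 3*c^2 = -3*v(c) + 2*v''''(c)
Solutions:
 v(c) = C1*exp(-2^(3/4)*3^(1/4)*c/2) + C2*exp(2^(3/4)*3^(1/4)*c/2) + C3*sin(2^(3/4)*3^(1/4)*c/2) + C4*cos(2^(3/4)*3^(1/4)*c/2) - c^2


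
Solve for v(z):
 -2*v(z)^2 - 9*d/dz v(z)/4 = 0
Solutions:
 v(z) = 9/(C1 + 8*z)


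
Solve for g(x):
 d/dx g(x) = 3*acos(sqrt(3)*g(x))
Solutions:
 Integral(1/acos(sqrt(3)*_y), (_y, g(x))) = C1 + 3*x


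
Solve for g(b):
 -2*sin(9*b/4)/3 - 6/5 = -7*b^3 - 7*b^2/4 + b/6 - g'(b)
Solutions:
 g(b) = C1 - 7*b^4/4 - 7*b^3/12 + b^2/12 + 6*b/5 - 8*cos(9*b/4)/27


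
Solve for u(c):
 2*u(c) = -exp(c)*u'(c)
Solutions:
 u(c) = C1*exp(2*exp(-c))


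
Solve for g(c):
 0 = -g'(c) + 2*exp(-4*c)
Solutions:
 g(c) = C1 - exp(-4*c)/2


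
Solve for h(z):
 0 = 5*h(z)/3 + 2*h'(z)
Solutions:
 h(z) = C1*exp(-5*z/6)


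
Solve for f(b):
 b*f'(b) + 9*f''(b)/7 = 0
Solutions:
 f(b) = C1 + C2*erf(sqrt(14)*b/6)


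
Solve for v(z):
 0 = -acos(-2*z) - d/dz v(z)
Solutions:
 v(z) = C1 - z*acos(-2*z) - sqrt(1 - 4*z^2)/2


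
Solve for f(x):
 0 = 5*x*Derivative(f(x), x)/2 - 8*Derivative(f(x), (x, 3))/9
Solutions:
 f(x) = C1 + Integral(C2*airyai(2^(2/3)*45^(1/3)*x/4) + C3*airybi(2^(2/3)*45^(1/3)*x/4), x)


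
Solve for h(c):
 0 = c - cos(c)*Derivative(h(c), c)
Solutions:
 h(c) = C1 + Integral(c/cos(c), c)


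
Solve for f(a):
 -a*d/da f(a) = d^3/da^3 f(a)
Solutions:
 f(a) = C1 + Integral(C2*airyai(-a) + C3*airybi(-a), a)


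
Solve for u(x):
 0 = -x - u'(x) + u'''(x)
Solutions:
 u(x) = C1 + C2*exp(-x) + C3*exp(x) - x^2/2


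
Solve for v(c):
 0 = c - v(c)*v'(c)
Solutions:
 v(c) = -sqrt(C1 + c^2)
 v(c) = sqrt(C1 + c^2)


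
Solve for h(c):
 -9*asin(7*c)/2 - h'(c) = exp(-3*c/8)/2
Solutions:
 h(c) = C1 - 9*c*asin(7*c)/2 - 9*sqrt(1 - 49*c^2)/14 + 4*exp(-3*c/8)/3


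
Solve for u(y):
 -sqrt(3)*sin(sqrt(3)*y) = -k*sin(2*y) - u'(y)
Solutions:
 u(y) = C1 + k*cos(2*y)/2 - cos(sqrt(3)*y)


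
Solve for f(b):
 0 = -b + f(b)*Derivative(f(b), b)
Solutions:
 f(b) = -sqrt(C1 + b^2)
 f(b) = sqrt(C1 + b^2)


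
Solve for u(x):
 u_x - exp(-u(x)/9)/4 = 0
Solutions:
 u(x) = 9*log(C1 + x/36)


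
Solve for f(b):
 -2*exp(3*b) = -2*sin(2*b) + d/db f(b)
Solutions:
 f(b) = C1 - 2*exp(3*b)/3 - cos(2*b)


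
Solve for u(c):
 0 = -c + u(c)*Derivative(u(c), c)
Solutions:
 u(c) = -sqrt(C1 + c^2)
 u(c) = sqrt(C1 + c^2)


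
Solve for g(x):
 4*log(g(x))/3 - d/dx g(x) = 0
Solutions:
 li(g(x)) = C1 + 4*x/3


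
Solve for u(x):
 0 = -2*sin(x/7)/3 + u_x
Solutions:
 u(x) = C1 - 14*cos(x/7)/3


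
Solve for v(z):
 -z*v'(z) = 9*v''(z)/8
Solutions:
 v(z) = C1 + C2*erf(2*z/3)


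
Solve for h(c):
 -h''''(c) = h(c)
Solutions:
 h(c) = (C1*sin(sqrt(2)*c/2) + C2*cos(sqrt(2)*c/2))*exp(-sqrt(2)*c/2) + (C3*sin(sqrt(2)*c/2) + C4*cos(sqrt(2)*c/2))*exp(sqrt(2)*c/2)


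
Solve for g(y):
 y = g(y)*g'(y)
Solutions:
 g(y) = -sqrt(C1 + y^2)
 g(y) = sqrt(C1 + y^2)


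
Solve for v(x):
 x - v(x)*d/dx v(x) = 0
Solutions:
 v(x) = -sqrt(C1 + x^2)
 v(x) = sqrt(C1 + x^2)


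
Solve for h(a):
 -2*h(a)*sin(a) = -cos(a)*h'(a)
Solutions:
 h(a) = C1/cos(a)^2


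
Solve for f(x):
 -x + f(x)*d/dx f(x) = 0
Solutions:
 f(x) = -sqrt(C1 + x^2)
 f(x) = sqrt(C1 + x^2)


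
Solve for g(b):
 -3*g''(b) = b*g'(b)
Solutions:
 g(b) = C1 + C2*erf(sqrt(6)*b/6)


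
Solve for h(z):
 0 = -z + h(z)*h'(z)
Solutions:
 h(z) = -sqrt(C1 + z^2)
 h(z) = sqrt(C1 + z^2)


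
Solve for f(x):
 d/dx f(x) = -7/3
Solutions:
 f(x) = C1 - 7*x/3


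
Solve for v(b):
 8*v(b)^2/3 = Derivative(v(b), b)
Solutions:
 v(b) = -3/(C1 + 8*b)


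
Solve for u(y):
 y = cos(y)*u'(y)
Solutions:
 u(y) = C1 + Integral(y/cos(y), y)


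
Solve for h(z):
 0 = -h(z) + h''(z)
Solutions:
 h(z) = C1*exp(-z) + C2*exp(z)


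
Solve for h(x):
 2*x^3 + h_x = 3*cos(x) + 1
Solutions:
 h(x) = C1 - x^4/2 + x + 3*sin(x)


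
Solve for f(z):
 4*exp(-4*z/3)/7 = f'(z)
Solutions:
 f(z) = C1 - 3*exp(-4*z/3)/7


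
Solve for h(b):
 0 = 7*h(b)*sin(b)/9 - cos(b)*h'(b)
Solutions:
 h(b) = C1/cos(b)^(7/9)


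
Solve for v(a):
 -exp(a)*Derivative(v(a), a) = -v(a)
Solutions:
 v(a) = C1*exp(-exp(-a))


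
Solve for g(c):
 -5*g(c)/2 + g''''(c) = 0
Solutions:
 g(c) = C1*exp(-2^(3/4)*5^(1/4)*c/2) + C2*exp(2^(3/4)*5^(1/4)*c/2) + C3*sin(2^(3/4)*5^(1/4)*c/2) + C4*cos(2^(3/4)*5^(1/4)*c/2)


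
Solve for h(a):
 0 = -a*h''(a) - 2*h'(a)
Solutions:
 h(a) = C1 + C2/a


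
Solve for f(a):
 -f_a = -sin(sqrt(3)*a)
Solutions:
 f(a) = C1 - sqrt(3)*cos(sqrt(3)*a)/3


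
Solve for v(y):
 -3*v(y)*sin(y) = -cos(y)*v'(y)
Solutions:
 v(y) = C1/cos(y)^3


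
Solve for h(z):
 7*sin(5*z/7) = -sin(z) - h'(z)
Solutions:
 h(z) = C1 + 49*cos(5*z/7)/5 + cos(z)


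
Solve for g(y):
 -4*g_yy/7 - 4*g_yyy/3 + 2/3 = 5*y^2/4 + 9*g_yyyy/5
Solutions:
 g(y) = C1 + C2*y - 35*y^4/192 + 245*y^3/144 - 2555*y^2/576 + (C3*sin(2*sqrt(1610)*y/189) + C4*cos(2*sqrt(1610)*y/189))*exp(-10*y/27)


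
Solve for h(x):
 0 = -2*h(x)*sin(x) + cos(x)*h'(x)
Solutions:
 h(x) = C1/cos(x)^2


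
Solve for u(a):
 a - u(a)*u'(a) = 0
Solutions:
 u(a) = -sqrt(C1 + a^2)
 u(a) = sqrt(C1 + a^2)


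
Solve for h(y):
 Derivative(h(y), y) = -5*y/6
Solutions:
 h(y) = C1 - 5*y^2/12


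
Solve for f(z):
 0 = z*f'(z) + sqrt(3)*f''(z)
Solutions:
 f(z) = C1 + C2*erf(sqrt(2)*3^(3/4)*z/6)


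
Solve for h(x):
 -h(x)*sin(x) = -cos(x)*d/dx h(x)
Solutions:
 h(x) = C1/cos(x)


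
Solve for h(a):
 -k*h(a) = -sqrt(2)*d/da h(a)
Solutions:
 h(a) = C1*exp(sqrt(2)*a*k/2)


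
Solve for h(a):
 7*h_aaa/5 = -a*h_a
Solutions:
 h(a) = C1 + Integral(C2*airyai(-5^(1/3)*7^(2/3)*a/7) + C3*airybi(-5^(1/3)*7^(2/3)*a/7), a)


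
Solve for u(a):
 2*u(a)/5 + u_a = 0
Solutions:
 u(a) = C1*exp(-2*a/5)


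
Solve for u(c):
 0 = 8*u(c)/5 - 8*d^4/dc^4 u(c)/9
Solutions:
 u(c) = C1*exp(-sqrt(3)*5^(3/4)*c/5) + C2*exp(sqrt(3)*5^(3/4)*c/5) + C3*sin(sqrt(3)*5^(3/4)*c/5) + C4*cos(sqrt(3)*5^(3/4)*c/5)


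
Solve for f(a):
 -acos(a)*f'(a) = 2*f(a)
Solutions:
 f(a) = C1*exp(-2*Integral(1/acos(a), a))


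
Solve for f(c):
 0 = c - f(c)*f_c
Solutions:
 f(c) = -sqrt(C1 + c^2)
 f(c) = sqrt(C1 + c^2)


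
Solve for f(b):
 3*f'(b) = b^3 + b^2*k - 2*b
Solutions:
 f(b) = C1 + b^4/12 + b^3*k/9 - b^2/3


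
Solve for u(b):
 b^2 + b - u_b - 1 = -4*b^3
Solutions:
 u(b) = C1 + b^4 + b^3/3 + b^2/2 - b


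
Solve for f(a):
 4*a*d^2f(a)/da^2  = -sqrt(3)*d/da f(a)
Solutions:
 f(a) = C1 + C2*a^(1 - sqrt(3)/4)


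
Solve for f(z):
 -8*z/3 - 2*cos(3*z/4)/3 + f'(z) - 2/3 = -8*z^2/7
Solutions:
 f(z) = C1 - 8*z^3/21 + 4*z^2/3 + 2*z/3 + 8*sin(3*z/4)/9


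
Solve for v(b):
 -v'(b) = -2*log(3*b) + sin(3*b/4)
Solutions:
 v(b) = C1 + 2*b*log(b) - 2*b + 2*b*log(3) + 4*cos(3*b/4)/3


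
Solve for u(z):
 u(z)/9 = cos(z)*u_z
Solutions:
 u(z) = C1*(sin(z) + 1)^(1/18)/(sin(z) - 1)^(1/18)


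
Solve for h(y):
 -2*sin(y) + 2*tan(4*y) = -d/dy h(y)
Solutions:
 h(y) = C1 + log(cos(4*y))/2 - 2*cos(y)


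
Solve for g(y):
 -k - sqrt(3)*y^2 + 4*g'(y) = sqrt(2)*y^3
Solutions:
 g(y) = C1 + k*y/4 + sqrt(2)*y^4/16 + sqrt(3)*y^3/12


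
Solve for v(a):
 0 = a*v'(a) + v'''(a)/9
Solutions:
 v(a) = C1 + Integral(C2*airyai(-3^(2/3)*a) + C3*airybi(-3^(2/3)*a), a)


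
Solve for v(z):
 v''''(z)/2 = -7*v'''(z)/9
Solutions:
 v(z) = C1 + C2*z + C3*z^2 + C4*exp(-14*z/9)


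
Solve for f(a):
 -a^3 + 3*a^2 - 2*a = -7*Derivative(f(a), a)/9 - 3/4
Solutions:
 f(a) = C1 + 9*a^4/28 - 9*a^3/7 + 9*a^2/7 - 27*a/28


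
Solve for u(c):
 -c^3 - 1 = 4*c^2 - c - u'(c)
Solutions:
 u(c) = C1 + c^4/4 + 4*c^3/3 - c^2/2 + c


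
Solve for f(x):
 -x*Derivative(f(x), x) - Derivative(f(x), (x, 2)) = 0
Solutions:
 f(x) = C1 + C2*erf(sqrt(2)*x/2)


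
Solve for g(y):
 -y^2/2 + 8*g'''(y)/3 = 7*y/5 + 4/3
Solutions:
 g(y) = C1 + C2*y + C3*y^2 + y^5/320 + 7*y^4/320 + y^3/12


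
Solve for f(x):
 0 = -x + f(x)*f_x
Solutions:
 f(x) = -sqrt(C1 + x^2)
 f(x) = sqrt(C1 + x^2)


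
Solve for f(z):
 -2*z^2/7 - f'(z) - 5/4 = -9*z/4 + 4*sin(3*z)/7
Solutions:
 f(z) = C1 - 2*z^3/21 + 9*z^2/8 - 5*z/4 + 4*cos(3*z)/21


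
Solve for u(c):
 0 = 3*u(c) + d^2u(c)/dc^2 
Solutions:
 u(c) = C1*sin(sqrt(3)*c) + C2*cos(sqrt(3)*c)


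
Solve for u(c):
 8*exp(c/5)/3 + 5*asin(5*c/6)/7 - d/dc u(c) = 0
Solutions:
 u(c) = C1 + 5*c*asin(5*c/6)/7 + sqrt(36 - 25*c^2)/7 + 40*exp(c/5)/3


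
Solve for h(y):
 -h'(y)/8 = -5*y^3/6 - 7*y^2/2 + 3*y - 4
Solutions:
 h(y) = C1 + 5*y^4/3 + 28*y^3/3 - 12*y^2 + 32*y


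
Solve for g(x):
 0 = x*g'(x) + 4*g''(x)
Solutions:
 g(x) = C1 + C2*erf(sqrt(2)*x/4)


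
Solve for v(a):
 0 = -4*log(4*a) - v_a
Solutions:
 v(a) = C1 - 4*a*log(a) - a*log(256) + 4*a


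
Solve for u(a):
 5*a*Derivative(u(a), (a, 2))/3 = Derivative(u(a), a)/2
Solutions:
 u(a) = C1 + C2*a^(13/10)


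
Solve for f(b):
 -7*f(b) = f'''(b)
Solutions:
 f(b) = C3*exp(-7^(1/3)*b) + (C1*sin(sqrt(3)*7^(1/3)*b/2) + C2*cos(sqrt(3)*7^(1/3)*b/2))*exp(7^(1/3)*b/2)


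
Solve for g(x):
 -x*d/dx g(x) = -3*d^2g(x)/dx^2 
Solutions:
 g(x) = C1 + C2*erfi(sqrt(6)*x/6)


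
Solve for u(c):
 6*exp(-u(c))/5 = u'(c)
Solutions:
 u(c) = log(C1 + 6*c/5)


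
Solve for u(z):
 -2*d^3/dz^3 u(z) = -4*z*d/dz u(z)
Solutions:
 u(z) = C1 + Integral(C2*airyai(2^(1/3)*z) + C3*airybi(2^(1/3)*z), z)


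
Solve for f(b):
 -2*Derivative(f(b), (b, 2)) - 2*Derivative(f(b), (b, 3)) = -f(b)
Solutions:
 f(b) = C1*exp(-b*(2*2^(2/3)/(3*sqrt(57) + 23)^(1/3) + 4 + 2^(1/3)*(3*sqrt(57) + 23)^(1/3))/12)*sin(2^(1/3)*sqrt(3)*b*(-(3*sqrt(57) + 23)^(1/3) + 2*2^(1/3)/(3*sqrt(57) + 23)^(1/3))/12) + C2*exp(-b*(2*2^(2/3)/(3*sqrt(57) + 23)^(1/3) + 4 + 2^(1/3)*(3*sqrt(57) + 23)^(1/3))/12)*cos(2^(1/3)*sqrt(3)*b*(-(3*sqrt(57) + 23)^(1/3) + 2*2^(1/3)/(3*sqrt(57) + 23)^(1/3))/12) + C3*exp(b*(-2 + 2*2^(2/3)/(3*sqrt(57) + 23)^(1/3) + 2^(1/3)*(3*sqrt(57) + 23)^(1/3))/6)


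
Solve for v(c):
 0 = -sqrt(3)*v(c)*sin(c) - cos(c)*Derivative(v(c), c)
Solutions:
 v(c) = C1*cos(c)^(sqrt(3))


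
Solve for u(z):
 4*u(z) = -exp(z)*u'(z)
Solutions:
 u(z) = C1*exp(4*exp(-z))


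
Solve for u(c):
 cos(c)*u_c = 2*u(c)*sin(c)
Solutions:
 u(c) = C1/cos(c)^2


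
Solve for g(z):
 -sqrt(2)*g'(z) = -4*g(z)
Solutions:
 g(z) = C1*exp(2*sqrt(2)*z)


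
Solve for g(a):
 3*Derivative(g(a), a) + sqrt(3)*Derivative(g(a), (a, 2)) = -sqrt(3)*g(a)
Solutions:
 g(a) = (C1*sin(a/2) + C2*cos(a/2))*exp(-sqrt(3)*a/2)


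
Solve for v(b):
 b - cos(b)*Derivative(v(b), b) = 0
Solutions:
 v(b) = C1 + Integral(b/cos(b), b)


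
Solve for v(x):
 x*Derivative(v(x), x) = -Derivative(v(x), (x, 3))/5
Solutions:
 v(x) = C1 + Integral(C2*airyai(-5^(1/3)*x) + C3*airybi(-5^(1/3)*x), x)


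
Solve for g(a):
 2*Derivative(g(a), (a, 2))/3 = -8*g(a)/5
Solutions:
 g(a) = C1*sin(2*sqrt(15)*a/5) + C2*cos(2*sqrt(15)*a/5)


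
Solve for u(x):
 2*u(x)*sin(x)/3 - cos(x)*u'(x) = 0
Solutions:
 u(x) = C1/cos(x)^(2/3)


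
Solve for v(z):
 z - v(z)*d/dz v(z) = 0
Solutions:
 v(z) = -sqrt(C1 + z^2)
 v(z) = sqrt(C1 + z^2)


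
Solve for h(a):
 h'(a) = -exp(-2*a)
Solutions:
 h(a) = C1 + exp(-2*a)/2


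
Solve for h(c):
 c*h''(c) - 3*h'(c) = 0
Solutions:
 h(c) = C1 + C2*c^4


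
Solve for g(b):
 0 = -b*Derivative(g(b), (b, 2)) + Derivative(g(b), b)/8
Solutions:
 g(b) = C1 + C2*b^(9/8)


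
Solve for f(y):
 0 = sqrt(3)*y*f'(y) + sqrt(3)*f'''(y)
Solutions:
 f(y) = C1 + Integral(C2*airyai(-y) + C3*airybi(-y), y)


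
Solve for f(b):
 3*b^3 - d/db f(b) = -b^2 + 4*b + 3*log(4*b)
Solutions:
 f(b) = C1 + 3*b^4/4 + b^3/3 - 2*b^2 - 3*b*log(b) - b*log(64) + 3*b


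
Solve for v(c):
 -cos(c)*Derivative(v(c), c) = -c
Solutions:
 v(c) = C1 + Integral(c/cos(c), c)


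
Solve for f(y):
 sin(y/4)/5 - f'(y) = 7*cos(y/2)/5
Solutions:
 f(y) = C1 - 14*sin(y/2)/5 - 4*cos(y/4)/5


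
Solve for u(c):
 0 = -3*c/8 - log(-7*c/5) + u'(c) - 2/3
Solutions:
 u(c) = C1 + 3*c^2/16 + c*log(-c) + c*(-log(5) - 1/3 + log(7))


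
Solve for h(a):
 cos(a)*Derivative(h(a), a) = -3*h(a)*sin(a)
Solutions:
 h(a) = C1*cos(a)^3


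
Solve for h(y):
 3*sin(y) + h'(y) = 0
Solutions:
 h(y) = C1 + 3*cos(y)


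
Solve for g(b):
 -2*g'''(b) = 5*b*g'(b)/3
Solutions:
 g(b) = C1 + Integral(C2*airyai(-5^(1/3)*6^(2/3)*b/6) + C3*airybi(-5^(1/3)*6^(2/3)*b/6), b)


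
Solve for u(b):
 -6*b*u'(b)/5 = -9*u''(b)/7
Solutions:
 u(b) = C1 + C2*erfi(sqrt(105)*b/15)


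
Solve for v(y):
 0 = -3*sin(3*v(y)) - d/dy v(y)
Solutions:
 v(y) = -acos((-C1 - exp(18*y))/(C1 - exp(18*y)))/3 + 2*pi/3
 v(y) = acos((-C1 - exp(18*y))/(C1 - exp(18*y)))/3


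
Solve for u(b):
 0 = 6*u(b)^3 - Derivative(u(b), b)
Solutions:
 u(b) = -sqrt(2)*sqrt(-1/(C1 + 6*b))/2
 u(b) = sqrt(2)*sqrt(-1/(C1 + 6*b))/2


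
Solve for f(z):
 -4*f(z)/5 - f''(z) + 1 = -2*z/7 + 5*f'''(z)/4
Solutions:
 f(z) = C1*exp(z*(-4 + 4/(3*sqrt(2265) + 143)^(1/3) + (3*sqrt(2265) + 143)^(1/3))/15)*sin(sqrt(3)*z*(-(3*sqrt(2265) + 143)^(1/3) + 4/(3*sqrt(2265) + 143)^(1/3))/15) + C2*exp(z*(-4 + 4/(3*sqrt(2265) + 143)^(1/3) + (3*sqrt(2265) + 143)^(1/3))/15)*cos(sqrt(3)*z*(-(3*sqrt(2265) + 143)^(1/3) + 4/(3*sqrt(2265) + 143)^(1/3))/15) + C3*exp(-2*z*(4/(3*sqrt(2265) + 143)^(1/3) + 2 + (3*sqrt(2265) + 143)^(1/3))/15) + 5*z/14 + 5/4


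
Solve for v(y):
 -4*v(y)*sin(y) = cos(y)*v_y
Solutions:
 v(y) = C1*cos(y)^4


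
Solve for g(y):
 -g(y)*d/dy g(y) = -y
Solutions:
 g(y) = -sqrt(C1 + y^2)
 g(y) = sqrt(C1 + y^2)


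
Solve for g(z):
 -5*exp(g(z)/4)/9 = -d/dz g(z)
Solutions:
 g(z) = 4*log(-1/(C1 + 5*z)) + 8*log(6)


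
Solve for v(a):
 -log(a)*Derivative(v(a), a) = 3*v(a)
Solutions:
 v(a) = C1*exp(-3*li(a))


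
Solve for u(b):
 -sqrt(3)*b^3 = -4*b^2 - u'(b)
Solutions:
 u(b) = C1 + sqrt(3)*b^4/4 - 4*b^3/3


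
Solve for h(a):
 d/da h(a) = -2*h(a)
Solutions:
 h(a) = C1*exp(-2*a)


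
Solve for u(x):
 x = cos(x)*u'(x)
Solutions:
 u(x) = C1 + Integral(x/cos(x), x)


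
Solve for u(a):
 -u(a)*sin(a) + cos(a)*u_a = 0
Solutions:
 u(a) = C1/cos(a)


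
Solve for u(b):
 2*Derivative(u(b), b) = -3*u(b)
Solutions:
 u(b) = C1*exp(-3*b/2)


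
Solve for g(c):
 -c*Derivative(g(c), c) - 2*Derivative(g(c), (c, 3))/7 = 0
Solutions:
 g(c) = C1 + Integral(C2*airyai(-2^(2/3)*7^(1/3)*c/2) + C3*airybi(-2^(2/3)*7^(1/3)*c/2), c)


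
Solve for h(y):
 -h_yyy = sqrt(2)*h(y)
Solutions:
 h(y) = C3*exp(-2^(1/6)*y) + (C1*sin(2^(1/6)*sqrt(3)*y/2) + C2*cos(2^(1/6)*sqrt(3)*y/2))*exp(2^(1/6)*y/2)


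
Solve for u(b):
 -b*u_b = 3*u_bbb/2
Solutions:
 u(b) = C1 + Integral(C2*airyai(-2^(1/3)*3^(2/3)*b/3) + C3*airybi(-2^(1/3)*3^(2/3)*b/3), b)


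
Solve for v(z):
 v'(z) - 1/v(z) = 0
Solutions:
 v(z) = -sqrt(C1 + 2*z)
 v(z) = sqrt(C1 + 2*z)


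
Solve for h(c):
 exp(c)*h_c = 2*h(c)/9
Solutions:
 h(c) = C1*exp(-2*exp(-c)/9)


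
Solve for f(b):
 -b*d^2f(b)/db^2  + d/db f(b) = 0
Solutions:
 f(b) = C1 + C2*b^2


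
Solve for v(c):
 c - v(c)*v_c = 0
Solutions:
 v(c) = -sqrt(C1 + c^2)
 v(c) = sqrt(C1 + c^2)


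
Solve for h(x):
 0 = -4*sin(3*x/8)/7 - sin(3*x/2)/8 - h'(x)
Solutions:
 h(x) = C1 + 32*cos(3*x/8)/21 + cos(3*x/2)/12


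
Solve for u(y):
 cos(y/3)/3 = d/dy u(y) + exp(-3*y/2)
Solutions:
 u(y) = C1 + sin(y/3) + 2*exp(-3*y/2)/3


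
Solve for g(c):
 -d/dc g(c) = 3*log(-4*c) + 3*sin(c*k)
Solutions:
 g(c) = C1 - 3*c*log(-c) - 6*c*log(2) + 3*c - 3*Piecewise((-cos(c*k)/k, Ne(k, 0)), (0, True))


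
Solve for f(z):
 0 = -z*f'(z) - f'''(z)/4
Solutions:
 f(z) = C1 + Integral(C2*airyai(-2^(2/3)*z) + C3*airybi(-2^(2/3)*z), z)


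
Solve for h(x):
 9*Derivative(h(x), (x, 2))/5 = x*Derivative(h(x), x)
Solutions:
 h(x) = C1 + C2*erfi(sqrt(10)*x/6)


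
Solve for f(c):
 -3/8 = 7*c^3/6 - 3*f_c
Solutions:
 f(c) = C1 + 7*c^4/72 + c/8


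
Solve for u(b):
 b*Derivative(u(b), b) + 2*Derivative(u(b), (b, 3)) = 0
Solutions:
 u(b) = C1 + Integral(C2*airyai(-2^(2/3)*b/2) + C3*airybi(-2^(2/3)*b/2), b)


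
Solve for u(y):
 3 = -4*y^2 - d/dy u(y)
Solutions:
 u(y) = C1 - 4*y^3/3 - 3*y


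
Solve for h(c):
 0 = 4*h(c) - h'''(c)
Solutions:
 h(c) = C3*exp(2^(2/3)*c) + (C1*sin(2^(2/3)*sqrt(3)*c/2) + C2*cos(2^(2/3)*sqrt(3)*c/2))*exp(-2^(2/3)*c/2)


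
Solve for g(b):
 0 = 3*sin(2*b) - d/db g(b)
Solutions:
 g(b) = C1 - 3*cos(2*b)/2


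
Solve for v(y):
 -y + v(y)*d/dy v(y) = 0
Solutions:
 v(y) = -sqrt(C1 + y^2)
 v(y) = sqrt(C1 + y^2)


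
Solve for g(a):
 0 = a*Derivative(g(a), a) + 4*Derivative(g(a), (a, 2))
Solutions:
 g(a) = C1 + C2*erf(sqrt(2)*a/4)


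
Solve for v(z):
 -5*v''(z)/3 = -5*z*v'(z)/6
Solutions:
 v(z) = C1 + C2*erfi(z/2)


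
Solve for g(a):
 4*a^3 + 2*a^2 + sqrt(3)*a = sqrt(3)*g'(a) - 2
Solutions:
 g(a) = C1 + sqrt(3)*a^4/3 + 2*sqrt(3)*a^3/9 + a^2/2 + 2*sqrt(3)*a/3


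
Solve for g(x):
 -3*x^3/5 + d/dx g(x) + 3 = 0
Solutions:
 g(x) = C1 + 3*x^4/20 - 3*x


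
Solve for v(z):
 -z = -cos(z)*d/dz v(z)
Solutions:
 v(z) = C1 + Integral(z/cos(z), z)


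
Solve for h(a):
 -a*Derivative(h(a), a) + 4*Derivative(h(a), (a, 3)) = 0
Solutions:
 h(a) = C1 + Integral(C2*airyai(2^(1/3)*a/2) + C3*airybi(2^(1/3)*a/2), a)


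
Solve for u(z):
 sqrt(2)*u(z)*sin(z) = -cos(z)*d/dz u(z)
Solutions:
 u(z) = C1*cos(z)^(sqrt(2))


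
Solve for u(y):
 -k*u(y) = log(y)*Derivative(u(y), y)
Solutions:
 u(y) = C1*exp(-k*li(y))


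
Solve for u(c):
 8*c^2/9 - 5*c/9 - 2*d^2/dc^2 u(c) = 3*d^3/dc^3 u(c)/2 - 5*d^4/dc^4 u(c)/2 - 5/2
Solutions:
 u(c) = C1 + C2*c + C3*exp(c*(3 - sqrt(89))/10) + C4*exp(c*(3 + sqrt(89))/10) + c^4/27 - 17*c^3/108 + 221*c^2/144


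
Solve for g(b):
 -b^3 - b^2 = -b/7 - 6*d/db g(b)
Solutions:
 g(b) = C1 + b^4/24 + b^3/18 - b^2/84


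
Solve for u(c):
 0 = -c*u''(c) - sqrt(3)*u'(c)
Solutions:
 u(c) = C1 + C2*c^(1 - sqrt(3))


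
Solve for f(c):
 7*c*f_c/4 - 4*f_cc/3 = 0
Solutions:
 f(c) = C1 + C2*erfi(sqrt(42)*c/8)


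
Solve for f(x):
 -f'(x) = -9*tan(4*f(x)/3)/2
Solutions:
 f(x) = -3*asin(C1*exp(6*x))/4 + 3*pi/4
 f(x) = 3*asin(C1*exp(6*x))/4


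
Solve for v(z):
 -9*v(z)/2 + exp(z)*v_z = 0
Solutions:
 v(z) = C1*exp(-9*exp(-z)/2)


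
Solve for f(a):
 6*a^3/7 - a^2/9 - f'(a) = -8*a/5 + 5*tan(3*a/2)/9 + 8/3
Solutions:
 f(a) = C1 + 3*a^4/14 - a^3/27 + 4*a^2/5 - 8*a/3 + 10*log(cos(3*a/2))/27


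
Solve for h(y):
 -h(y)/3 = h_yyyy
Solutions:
 h(y) = (C1*sin(sqrt(2)*3^(3/4)*y/6) + C2*cos(sqrt(2)*3^(3/4)*y/6))*exp(-sqrt(2)*3^(3/4)*y/6) + (C3*sin(sqrt(2)*3^(3/4)*y/6) + C4*cos(sqrt(2)*3^(3/4)*y/6))*exp(sqrt(2)*3^(3/4)*y/6)


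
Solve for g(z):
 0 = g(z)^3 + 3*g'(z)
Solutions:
 g(z) = -sqrt(6)*sqrt(-1/(C1 - z))/2
 g(z) = sqrt(6)*sqrt(-1/(C1 - z))/2


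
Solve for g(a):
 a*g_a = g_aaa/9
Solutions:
 g(a) = C1 + Integral(C2*airyai(3^(2/3)*a) + C3*airybi(3^(2/3)*a), a)


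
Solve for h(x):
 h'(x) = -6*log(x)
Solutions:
 h(x) = C1 - 6*x*log(x) + 6*x


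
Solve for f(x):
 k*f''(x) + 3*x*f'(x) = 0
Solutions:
 f(x) = C1 + C2*sqrt(k)*erf(sqrt(6)*x*sqrt(1/k)/2)


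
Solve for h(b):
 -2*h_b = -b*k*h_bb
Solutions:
 h(b) = C1 + b^(((re(k) + 2)*re(k) + im(k)^2)/(re(k)^2 + im(k)^2))*(C2*sin(2*log(b)*Abs(im(k))/(re(k)^2 + im(k)^2)) + C3*cos(2*log(b)*im(k)/(re(k)^2 + im(k)^2)))


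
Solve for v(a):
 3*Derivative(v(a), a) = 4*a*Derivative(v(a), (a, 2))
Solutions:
 v(a) = C1 + C2*a^(7/4)


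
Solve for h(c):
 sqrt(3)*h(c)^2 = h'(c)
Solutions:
 h(c) = -1/(C1 + sqrt(3)*c)


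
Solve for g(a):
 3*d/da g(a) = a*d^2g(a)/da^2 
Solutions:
 g(a) = C1 + C2*a^4


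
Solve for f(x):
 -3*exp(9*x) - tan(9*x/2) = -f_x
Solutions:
 f(x) = C1 + exp(9*x)/3 - 2*log(cos(9*x/2))/9


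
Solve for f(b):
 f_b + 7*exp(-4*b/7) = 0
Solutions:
 f(b) = C1 + 49*exp(-4*b/7)/4


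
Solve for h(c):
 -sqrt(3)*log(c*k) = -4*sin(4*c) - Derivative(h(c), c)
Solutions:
 h(c) = C1 + sqrt(3)*c*(log(c*k) - 1) + cos(4*c)


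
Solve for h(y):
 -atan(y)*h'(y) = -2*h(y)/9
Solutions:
 h(y) = C1*exp(2*Integral(1/atan(y), y)/9)


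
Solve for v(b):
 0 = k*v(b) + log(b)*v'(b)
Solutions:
 v(b) = C1*exp(-k*li(b))


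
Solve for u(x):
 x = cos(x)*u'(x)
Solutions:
 u(x) = C1 + Integral(x/cos(x), x)


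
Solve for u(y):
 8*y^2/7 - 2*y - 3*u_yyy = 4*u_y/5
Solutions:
 u(y) = C1 + C2*sin(2*sqrt(15)*y/15) + C3*cos(2*sqrt(15)*y/15) + 10*y^3/21 - 5*y^2/4 - 75*y/7


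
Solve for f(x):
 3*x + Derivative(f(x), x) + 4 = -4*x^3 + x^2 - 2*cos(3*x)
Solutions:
 f(x) = C1 - x^4 + x^3/3 - 3*x^2/2 - 4*x - 2*sin(3*x)/3


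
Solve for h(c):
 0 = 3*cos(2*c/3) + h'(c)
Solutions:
 h(c) = C1 - 9*sin(2*c/3)/2


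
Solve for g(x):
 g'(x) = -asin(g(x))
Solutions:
 Integral(1/asin(_y), (_y, g(x))) = C1 - x


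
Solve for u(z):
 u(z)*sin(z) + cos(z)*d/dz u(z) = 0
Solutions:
 u(z) = C1*cos(z)


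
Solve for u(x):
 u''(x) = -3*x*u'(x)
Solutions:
 u(x) = C1 + C2*erf(sqrt(6)*x/2)


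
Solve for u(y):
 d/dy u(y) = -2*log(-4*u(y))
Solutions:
 Integral(1/(log(-_y) + 2*log(2)), (_y, u(y)))/2 = C1 - y


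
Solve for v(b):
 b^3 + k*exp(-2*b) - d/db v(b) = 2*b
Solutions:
 v(b) = C1 + b^4/4 - b^2 - k*exp(-2*b)/2


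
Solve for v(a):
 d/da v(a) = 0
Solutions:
 v(a) = C1


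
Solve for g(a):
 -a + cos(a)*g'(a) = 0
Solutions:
 g(a) = C1 + Integral(a/cos(a), a)


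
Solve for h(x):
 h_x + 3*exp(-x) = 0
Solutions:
 h(x) = C1 + 3*exp(-x)


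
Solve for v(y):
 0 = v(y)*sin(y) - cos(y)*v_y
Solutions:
 v(y) = C1/cos(y)


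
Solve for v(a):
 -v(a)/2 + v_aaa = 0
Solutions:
 v(a) = C3*exp(2^(2/3)*a/2) + (C1*sin(2^(2/3)*sqrt(3)*a/4) + C2*cos(2^(2/3)*sqrt(3)*a/4))*exp(-2^(2/3)*a/4)


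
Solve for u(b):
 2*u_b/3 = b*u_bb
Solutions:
 u(b) = C1 + C2*b^(5/3)


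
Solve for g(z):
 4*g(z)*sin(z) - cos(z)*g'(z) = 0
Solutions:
 g(z) = C1/cos(z)^4


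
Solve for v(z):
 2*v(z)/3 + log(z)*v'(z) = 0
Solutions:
 v(z) = C1*exp(-2*li(z)/3)


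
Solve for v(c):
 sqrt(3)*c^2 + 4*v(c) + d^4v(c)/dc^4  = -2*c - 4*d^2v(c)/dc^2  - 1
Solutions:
 v(c) = -sqrt(3)*c^2/4 - c/2 + (C1 + C2*c)*sin(sqrt(2)*c) + (C3 + C4*c)*cos(sqrt(2)*c) - 1/4 + sqrt(3)/2


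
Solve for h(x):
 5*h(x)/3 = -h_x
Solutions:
 h(x) = C1*exp(-5*x/3)


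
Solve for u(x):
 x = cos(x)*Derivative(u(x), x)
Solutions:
 u(x) = C1 + Integral(x/cos(x), x)


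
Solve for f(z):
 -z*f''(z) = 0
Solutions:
 f(z) = C1 + C2*z


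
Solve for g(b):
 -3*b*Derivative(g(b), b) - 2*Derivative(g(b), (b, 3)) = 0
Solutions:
 g(b) = C1 + Integral(C2*airyai(-2^(2/3)*3^(1/3)*b/2) + C3*airybi(-2^(2/3)*3^(1/3)*b/2), b)


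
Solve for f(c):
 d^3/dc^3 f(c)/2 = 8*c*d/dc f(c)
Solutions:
 f(c) = C1 + Integral(C2*airyai(2*2^(1/3)*c) + C3*airybi(2*2^(1/3)*c), c)


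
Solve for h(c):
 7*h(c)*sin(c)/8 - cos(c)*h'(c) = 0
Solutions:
 h(c) = C1/cos(c)^(7/8)


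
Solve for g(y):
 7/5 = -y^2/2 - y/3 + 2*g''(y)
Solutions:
 g(y) = C1 + C2*y + y^4/48 + y^3/36 + 7*y^2/20


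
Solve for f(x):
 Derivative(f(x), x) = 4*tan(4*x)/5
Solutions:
 f(x) = C1 - log(cos(4*x))/5


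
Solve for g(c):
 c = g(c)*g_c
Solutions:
 g(c) = -sqrt(C1 + c^2)
 g(c) = sqrt(C1 + c^2)


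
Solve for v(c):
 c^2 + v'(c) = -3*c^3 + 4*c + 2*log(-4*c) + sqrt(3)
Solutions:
 v(c) = C1 - 3*c^4/4 - c^3/3 + 2*c^2 + 2*c*log(-c) + c*(-2 + sqrt(3) + 4*log(2))


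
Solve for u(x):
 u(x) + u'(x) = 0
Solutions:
 u(x) = C1*exp(-x)


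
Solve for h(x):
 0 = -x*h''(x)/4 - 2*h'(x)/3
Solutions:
 h(x) = C1 + C2/x^(5/3)


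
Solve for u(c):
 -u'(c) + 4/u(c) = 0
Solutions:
 u(c) = -sqrt(C1 + 8*c)
 u(c) = sqrt(C1 + 8*c)


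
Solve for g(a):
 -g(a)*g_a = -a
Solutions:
 g(a) = -sqrt(C1 + a^2)
 g(a) = sqrt(C1 + a^2)


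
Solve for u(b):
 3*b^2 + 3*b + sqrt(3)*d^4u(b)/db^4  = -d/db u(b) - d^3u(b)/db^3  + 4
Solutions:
 u(b) = C1 + C2*exp(b*(-4*sqrt(3) + 2*18^(1/3)/(9*sqrt(255) + 83*sqrt(3))^(1/3) + 12^(1/3)*(9*sqrt(255) + 83*sqrt(3))^(1/3))/36)*sin(2^(1/3)*3^(1/6)*b*(-2^(1/3)*3^(2/3)*(9*sqrt(255) + 83*sqrt(3))^(1/3) + 6/(9*sqrt(255) + 83*sqrt(3))^(1/3))/36) + C3*exp(b*(-4*sqrt(3) + 2*18^(1/3)/(9*sqrt(255) + 83*sqrt(3))^(1/3) + 12^(1/3)*(9*sqrt(255) + 83*sqrt(3))^(1/3))/36)*cos(2^(1/3)*3^(1/6)*b*(-2^(1/3)*3^(2/3)*(9*sqrt(255) + 83*sqrt(3))^(1/3) + 6/(9*sqrt(255) + 83*sqrt(3))^(1/3))/36) + C4*exp(-b*(2*18^(1/3)/(9*sqrt(255) + 83*sqrt(3))^(1/3) + 2*sqrt(3) + 12^(1/3)*(9*sqrt(255) + 83*sqrt(3))^(1/3))/18) - b^3 - 3*b^2/2 + 10*b


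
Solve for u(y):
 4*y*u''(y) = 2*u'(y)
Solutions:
 u(y) = C1 + C2*y^(3/2)


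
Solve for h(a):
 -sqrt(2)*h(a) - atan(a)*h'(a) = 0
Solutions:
 h(a) = C1*exp(-sqrt(2)*Integral(1/atan(a), a))


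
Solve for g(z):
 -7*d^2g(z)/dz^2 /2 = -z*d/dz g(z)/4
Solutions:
 g(z) = C1 + C2*erfi(sqrt(7)*z/14)


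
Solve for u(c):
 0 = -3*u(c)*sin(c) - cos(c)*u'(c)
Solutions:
 u(c) = C1*cos(c)^3


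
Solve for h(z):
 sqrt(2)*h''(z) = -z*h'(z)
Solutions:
 h(z) = C1 + C2*erf(2^(1/4)*z/2)


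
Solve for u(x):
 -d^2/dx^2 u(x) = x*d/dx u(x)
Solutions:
 u(x) = C1 + C2*erf(sqrt(2)*x/2)


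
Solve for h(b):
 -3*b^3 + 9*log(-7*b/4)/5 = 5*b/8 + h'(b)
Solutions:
 h(b) = C1 - 3*b^4/4 - 5*b^2/16 + 9*b*log(-b)/5 + 9*b*(-2*log(2) - 1 + log(7))/5


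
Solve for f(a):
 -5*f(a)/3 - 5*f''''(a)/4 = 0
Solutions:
 f(a) = (C1*sin(3^(3/4)*a/3) + C2*cos(3^(3/4)*a/3))*exp(-3^(3/4)*a/3) + (C3*sin(3^(3/4)*a/3) + C4*cos(3^(3/4)*a/3))*exp(3^(3/4)*a/3)


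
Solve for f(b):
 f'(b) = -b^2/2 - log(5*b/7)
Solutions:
 f(b) = C1 - b^3/6 - b*log(b) + b*log(7/5) + b


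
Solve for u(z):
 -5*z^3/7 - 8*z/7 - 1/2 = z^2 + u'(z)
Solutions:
 u(z) = C1 - 5*z^4/28 - z^3/3 - 4*z^2/7 - z/2


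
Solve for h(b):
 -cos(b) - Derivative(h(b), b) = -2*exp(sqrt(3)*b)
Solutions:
 h(b) = C1 + 2*sqrt(3)*exp(sqrt(3)*b)/3 - sin(b)


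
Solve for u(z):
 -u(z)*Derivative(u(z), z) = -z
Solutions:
 u(z) = -sqrt(C1 + z^2)
 u(z) = sqrt(C1 + z^2)


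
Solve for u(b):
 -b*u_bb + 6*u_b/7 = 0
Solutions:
 u(b) = C1 + C2*b^(13/7)


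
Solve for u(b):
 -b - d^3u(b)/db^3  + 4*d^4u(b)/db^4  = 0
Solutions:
 u(b) = C1 + C2*b + C3*b^2 + C4*exp(b/4) - b^4/24 - 2*b^3/3


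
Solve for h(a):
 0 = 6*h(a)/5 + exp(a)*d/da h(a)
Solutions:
 h(a) = C1*exp(6*exp(-a)/5)


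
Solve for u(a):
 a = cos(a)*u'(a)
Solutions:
 u(a) = C1 + Integral(a/cos(a), a)


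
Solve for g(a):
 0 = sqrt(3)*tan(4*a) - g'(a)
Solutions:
 g(a) = C1 - sqrt(3)*log(cos(4*a))/4


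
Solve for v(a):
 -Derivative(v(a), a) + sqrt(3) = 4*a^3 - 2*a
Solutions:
 v(a) = C1 - a^4 + a^2 + sqrt(3)*a


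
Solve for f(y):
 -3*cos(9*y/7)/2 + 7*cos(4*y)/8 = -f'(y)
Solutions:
 f(y) = C1 + 7*sin(9*y/7)/6 - 7*sin(4*y)/32


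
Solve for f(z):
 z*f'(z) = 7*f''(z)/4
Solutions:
 f(z) = C1 + C2*erfi(sqrt(14)*z/7)


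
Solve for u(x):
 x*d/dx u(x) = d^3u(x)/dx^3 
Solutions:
 u(x) = C1 + Integral(C2*airyai(x) + C3*airybi(x), x)


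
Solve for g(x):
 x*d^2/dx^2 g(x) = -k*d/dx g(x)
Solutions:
 g(x) = C1 + x^(1 - re(k))*(C2*sin(log(x)*Abs(im(k))) + C3*cos(log(x)*im(k)))


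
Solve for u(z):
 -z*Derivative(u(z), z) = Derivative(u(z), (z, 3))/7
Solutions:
 u(z) = C1 + Integral(C2*airyai(-7^(1/3)*z) + C3*airybi(-7^(1/3)*z), z)


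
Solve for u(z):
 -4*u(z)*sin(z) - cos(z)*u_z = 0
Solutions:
 u(z) = C1*cos(z)^4


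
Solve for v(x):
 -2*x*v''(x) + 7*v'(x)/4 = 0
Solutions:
 v(x) = C1 + C2*x^(15/8)


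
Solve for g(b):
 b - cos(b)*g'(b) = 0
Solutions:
 g(b) = C1 + Integral(b/cos(b), b)


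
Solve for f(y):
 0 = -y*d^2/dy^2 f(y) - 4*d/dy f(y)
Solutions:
 f(y) = C1 + C2/y^3


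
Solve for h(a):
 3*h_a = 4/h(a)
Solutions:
 h(a) = -sqrt(C1 + 24*a)/3
 h(a) = sqrt(C1 + 24*a)/3


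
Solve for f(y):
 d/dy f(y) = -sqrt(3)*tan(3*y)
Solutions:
 f(y) = C1 + sqrt(3)*log(cos(3*y))/3


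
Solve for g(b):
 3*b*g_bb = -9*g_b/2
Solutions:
 g(b) = C1 + C2/sqrt(b)


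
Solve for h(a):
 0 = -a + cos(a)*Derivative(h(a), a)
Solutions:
 h(a) = C1 + Integral(a/cos(a), a)


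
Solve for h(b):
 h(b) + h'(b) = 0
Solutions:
 h(b) = C1*exp(-b)


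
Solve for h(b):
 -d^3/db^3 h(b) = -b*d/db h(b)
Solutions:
 h(b) = C1 + Integral(C2*airyai(b) + C3*airybi(b), b)


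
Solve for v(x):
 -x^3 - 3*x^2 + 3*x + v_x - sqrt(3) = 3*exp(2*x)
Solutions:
 v(x) = C1 + x^4/4 + x^3 - 3*x^2/2 + sqrt(3)*x + 3*exp(2*x)/2


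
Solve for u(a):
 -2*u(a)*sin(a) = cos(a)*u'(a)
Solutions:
 u(a) = C1*cos(a)^2


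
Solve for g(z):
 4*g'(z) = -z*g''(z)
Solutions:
 g(z) = C1 + C2/z^3


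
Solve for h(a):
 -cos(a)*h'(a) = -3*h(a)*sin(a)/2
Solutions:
 h(a) = C1/cos(a)^(3/2)


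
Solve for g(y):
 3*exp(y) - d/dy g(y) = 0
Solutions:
 g(y) = C1 + 3*exp(y)


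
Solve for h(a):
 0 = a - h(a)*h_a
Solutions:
 h(a) = -sqrt(C1 + a^2)
 h(a) = sqrt(C1 + a^2)


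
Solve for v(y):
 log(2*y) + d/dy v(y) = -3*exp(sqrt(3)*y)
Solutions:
 v(y) = C1 - y*log(y) + y*(1 - log(2)) - sqrt(3)*exp(sqrt(3)*y)


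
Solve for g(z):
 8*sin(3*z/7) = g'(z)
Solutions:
 g(z) = C1 - 56*cos(3*z/7)/3


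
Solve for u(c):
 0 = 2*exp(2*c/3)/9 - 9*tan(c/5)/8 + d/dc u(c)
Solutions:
 u(c) = C1 - exp(2*c/3)/3 - 45*log(cos(c/5))/8


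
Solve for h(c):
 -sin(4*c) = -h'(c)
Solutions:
 h(c) = C1 - cos(4*c)/4


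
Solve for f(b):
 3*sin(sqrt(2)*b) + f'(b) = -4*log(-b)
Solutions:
 f(b) = C1 - 4*b*log(-b) + 4*b + 3*sqrt(2)*cos(sqrt(2)*b)/2


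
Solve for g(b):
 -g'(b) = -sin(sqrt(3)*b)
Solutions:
 g(b) = C1 - sqrt(3)*cos(sqrt(3)*b)/3


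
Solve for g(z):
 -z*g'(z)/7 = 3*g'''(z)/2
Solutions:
 g(z) = C1 + Integral(C2*airyai(-2^(1/3)*21^(2/3)*z/21) + C3*airybi(-2^(1/3)*21^(2/3)*z/21), z)


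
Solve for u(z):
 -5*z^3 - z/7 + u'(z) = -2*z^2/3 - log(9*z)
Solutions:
 u(z) = C1 + 5*z^4/4 - 2*z^3/9 + z^2/14 - z*log(z) - z*log(9) + z


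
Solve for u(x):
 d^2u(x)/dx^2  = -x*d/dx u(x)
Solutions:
 u(x) = C1 + C2*erf(sqrt(2)*x/2)


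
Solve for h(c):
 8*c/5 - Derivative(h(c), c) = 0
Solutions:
 h(c) = C1 + 4*c^2/5
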